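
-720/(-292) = 180/73 = 2.47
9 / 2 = 4.50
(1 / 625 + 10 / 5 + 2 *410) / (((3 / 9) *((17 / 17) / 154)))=237352962/625 = 379764.74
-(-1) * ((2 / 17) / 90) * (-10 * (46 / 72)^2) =-529/99144 = -0.01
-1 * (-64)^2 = -4096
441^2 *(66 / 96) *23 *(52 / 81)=7896889/4 = 1974222.25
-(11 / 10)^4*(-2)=14641/5000 = 2.93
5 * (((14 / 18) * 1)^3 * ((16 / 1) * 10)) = 274400/729 = 376.41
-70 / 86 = -0.81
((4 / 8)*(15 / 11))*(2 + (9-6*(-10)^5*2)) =18000165/22 = 818189.32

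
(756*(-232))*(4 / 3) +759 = -233097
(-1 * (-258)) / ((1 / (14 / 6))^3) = 29498/9 = 3277.56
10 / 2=5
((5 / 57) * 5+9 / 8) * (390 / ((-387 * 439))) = -46345/12911868 = 0.00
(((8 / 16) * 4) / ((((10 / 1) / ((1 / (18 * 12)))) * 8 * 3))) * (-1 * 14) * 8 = -7/1620 = 0.00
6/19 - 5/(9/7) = -611/171 = -3.57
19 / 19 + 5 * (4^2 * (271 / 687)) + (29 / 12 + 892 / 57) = 2643143/52212 = 50.62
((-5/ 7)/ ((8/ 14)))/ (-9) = 0.14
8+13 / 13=9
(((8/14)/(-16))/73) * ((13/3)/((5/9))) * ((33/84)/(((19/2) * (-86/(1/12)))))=143/935170880 = 0.00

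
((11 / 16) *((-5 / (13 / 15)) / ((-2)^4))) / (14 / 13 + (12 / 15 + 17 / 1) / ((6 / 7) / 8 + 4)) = -158125/3451392 = -0.05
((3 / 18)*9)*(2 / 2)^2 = 3/2 = 1.50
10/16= 5/8 = 0.62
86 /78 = 43/39 = 1.10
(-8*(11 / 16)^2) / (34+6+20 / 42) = -2541/27200 = -0.09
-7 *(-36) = 252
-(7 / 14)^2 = -1/4 = -0.25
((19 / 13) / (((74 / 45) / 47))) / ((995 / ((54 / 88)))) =216999/8423272 = 0.03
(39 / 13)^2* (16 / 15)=48/5 = 9.60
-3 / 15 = -1/5 = -0.20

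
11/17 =0.65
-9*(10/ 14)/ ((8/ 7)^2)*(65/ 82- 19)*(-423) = -198934785/5248 = -37906.78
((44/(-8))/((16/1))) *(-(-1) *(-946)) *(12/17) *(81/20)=929.65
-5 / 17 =-0.29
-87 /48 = -29/16 = -1.81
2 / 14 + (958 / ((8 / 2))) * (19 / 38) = 3357/28 = 119.89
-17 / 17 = -1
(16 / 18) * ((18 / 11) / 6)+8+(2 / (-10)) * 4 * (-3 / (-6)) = 1294/165 = 7.84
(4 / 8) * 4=2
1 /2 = 0.50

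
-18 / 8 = -9/4 = -2.25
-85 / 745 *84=-1428/149 = -9.58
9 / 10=0.90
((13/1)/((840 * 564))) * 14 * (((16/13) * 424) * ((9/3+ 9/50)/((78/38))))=213484/687375 = 0.31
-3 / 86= -0.03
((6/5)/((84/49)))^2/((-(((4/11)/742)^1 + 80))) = -199969/32648200 = -0.01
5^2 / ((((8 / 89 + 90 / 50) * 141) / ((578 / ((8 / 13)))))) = 41796625/474324 = 88.12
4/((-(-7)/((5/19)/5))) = 4/133 = 0.03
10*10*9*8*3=21600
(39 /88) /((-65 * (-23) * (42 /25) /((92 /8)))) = 5/2464 = 0.00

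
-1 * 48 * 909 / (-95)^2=-43632/9025 = -4.83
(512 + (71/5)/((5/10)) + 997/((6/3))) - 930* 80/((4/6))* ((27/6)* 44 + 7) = -228769611/10 = -22876961.10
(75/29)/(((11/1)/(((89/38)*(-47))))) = -313725/12122 = -25.88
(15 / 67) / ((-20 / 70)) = -105/134 = -0.78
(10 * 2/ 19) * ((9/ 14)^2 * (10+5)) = 6075/931 = 6.53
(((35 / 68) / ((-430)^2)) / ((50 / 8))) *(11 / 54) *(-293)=-22561/848691000 = 0.00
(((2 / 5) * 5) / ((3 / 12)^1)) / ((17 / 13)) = 104/17 = 6.12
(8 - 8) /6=0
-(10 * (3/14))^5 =-759375/16807 = -45.18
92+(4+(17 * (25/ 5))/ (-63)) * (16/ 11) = 66428/693 = 95.86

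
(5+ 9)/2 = 7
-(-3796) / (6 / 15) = 9490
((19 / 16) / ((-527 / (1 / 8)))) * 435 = -8265/67456 = -0.12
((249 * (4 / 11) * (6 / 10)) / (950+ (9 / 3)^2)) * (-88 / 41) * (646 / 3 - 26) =-4525824/196595 = -23.02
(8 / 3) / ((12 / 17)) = 34/9 = 3.78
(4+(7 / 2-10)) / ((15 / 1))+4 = 23/6 = 3.83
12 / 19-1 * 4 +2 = -26/19 = -1.37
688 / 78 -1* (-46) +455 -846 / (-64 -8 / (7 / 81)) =11011363/21372 = 515.22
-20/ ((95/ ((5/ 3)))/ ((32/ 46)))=-320/1311 = -0.24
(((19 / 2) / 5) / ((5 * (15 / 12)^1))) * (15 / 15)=38/125 = 0.30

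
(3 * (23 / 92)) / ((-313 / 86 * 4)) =-0.05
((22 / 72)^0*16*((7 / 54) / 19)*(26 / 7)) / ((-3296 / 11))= -143/105678 = 0.00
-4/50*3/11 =-6/275 = -0.02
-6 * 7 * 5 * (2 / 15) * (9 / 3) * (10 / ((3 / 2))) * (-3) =1680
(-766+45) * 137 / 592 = -98777/592 = -166.85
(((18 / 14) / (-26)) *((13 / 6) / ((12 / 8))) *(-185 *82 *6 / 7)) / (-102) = -7585/833 = -9.11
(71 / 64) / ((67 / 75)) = 5325/4288 = 1.24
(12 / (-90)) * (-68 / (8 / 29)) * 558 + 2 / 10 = 91699/5 = 18339.80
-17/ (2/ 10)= -85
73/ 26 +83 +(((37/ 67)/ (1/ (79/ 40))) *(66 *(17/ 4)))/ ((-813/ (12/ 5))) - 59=611454011/23604100 = 25.90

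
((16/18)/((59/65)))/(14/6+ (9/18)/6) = 2080/5133 = 0.41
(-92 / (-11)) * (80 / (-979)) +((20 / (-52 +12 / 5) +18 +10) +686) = 475996547/667678 = 712.91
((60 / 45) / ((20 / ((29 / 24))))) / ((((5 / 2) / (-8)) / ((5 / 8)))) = -29/180 = -0.16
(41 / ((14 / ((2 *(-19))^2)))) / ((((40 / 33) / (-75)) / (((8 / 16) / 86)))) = -7326495/4816 = -1521.28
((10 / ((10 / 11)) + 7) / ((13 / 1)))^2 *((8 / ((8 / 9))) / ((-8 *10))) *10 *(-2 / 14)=729/2366 = 0.31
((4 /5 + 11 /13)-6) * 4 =-1132/65 = -17.42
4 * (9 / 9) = 4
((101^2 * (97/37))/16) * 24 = 2968491/74 = 40114.74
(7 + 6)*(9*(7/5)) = 819/5 = 163.80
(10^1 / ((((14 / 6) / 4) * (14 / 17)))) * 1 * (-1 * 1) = -1020/49 = -20.82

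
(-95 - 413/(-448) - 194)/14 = -18437/896 = -20.58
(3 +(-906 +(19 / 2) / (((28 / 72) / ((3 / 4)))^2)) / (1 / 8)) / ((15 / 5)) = -113718/49 = -2320.78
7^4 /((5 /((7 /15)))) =16807/75 = 224.09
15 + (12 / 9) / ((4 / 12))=19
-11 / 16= -0.69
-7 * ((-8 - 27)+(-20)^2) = -2555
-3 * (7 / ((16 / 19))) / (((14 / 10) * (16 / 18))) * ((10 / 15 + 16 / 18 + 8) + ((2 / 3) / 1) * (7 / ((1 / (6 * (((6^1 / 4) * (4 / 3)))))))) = -84075/64 = -1313.67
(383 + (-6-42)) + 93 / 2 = 763/2 = 381.50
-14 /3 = -4.67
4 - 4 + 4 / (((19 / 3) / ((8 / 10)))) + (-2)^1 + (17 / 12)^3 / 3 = -269393/492480 = -0.55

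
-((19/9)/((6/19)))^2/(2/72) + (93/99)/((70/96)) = -50133409/31185 = -1607.61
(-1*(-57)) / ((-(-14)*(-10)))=-57/140 = -0.41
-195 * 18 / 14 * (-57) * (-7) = -100035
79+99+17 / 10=1797/10 = 179.70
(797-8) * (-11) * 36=-312444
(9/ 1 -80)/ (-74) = 0.96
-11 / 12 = -0.92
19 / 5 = 3.80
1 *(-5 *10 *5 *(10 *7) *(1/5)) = -3500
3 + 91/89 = 358/89 = 4.02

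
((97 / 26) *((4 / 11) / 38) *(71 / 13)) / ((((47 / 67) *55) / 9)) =4152861/91304785 = 0.05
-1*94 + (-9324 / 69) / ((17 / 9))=-64726/391 = -165.54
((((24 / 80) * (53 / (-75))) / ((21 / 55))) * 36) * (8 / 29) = -27984/5075 = -5.51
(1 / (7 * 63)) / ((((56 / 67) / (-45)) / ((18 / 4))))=-3015/5488 = -0.55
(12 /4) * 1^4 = 3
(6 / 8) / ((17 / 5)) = 15/68 = 0.22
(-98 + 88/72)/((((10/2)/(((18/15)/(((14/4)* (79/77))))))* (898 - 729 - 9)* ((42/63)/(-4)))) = 9581/39500 = 0.24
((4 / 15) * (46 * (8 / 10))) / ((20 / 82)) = 15088/375 = 40.23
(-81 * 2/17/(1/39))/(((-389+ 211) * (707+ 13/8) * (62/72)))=909792/265893107 = 0.00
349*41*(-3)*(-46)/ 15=658214/5 = 131642.80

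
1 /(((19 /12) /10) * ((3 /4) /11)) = 1760/19 = 92.63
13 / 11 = 1.18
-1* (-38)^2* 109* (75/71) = -11804700/71 = -166263.38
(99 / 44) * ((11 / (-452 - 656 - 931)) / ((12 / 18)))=-297/16312 = -0.02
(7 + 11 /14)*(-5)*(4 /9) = -1090/63 = -17.30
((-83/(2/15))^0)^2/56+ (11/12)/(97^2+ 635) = 15143/843696 = 0.02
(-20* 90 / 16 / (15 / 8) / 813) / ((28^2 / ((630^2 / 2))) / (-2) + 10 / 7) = -0.05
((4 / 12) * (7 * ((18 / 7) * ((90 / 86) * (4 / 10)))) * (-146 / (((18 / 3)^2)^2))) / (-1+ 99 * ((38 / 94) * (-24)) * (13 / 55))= 17155/13825446 = 0.00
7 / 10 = 0.70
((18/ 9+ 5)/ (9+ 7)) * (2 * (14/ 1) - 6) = 77/8 = 9.62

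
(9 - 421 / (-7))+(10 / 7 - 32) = 270/7 = 38.57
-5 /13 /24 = -5/312 = -0.02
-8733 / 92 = -94.92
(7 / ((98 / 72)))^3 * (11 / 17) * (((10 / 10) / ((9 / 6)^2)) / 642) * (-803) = -30526848/623917 = -48.93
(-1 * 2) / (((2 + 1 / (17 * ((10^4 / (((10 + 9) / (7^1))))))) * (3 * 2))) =-1190000/7140057 = -0.17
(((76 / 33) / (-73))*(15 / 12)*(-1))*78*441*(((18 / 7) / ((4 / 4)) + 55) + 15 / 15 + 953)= 15094170/11 = 1372197.27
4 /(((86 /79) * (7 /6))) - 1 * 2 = 346/301 = 1.15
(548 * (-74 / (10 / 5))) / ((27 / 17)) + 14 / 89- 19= -30722867/2403 = -12785.21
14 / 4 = 7/2 = 3.50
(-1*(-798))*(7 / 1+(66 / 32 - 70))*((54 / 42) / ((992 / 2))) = -500175/3968 = -126.05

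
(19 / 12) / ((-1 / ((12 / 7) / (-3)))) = 19/21 = 0.90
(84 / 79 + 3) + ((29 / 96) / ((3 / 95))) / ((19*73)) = 6760159/1660896 = 4.07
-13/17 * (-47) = 611/17 = 35.94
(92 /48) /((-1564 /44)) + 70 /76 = 3361/3876 = 0.87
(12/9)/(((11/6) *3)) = 8/33 = 0.24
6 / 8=3/4 = 0.75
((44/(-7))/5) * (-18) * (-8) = -6336/35 = -181.03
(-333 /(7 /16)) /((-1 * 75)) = 1776/175 = 10.15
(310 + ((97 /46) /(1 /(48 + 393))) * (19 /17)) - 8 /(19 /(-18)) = 20161085/14858 = 1356.92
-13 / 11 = -1.18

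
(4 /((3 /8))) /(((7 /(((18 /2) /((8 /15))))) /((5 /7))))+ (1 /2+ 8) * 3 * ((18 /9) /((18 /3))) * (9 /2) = 11097/196 = 56.62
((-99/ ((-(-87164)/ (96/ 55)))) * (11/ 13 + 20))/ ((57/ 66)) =-117072/2446535 = -0.05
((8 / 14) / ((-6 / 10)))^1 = -20/21 = -0.95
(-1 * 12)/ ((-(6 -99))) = -4/31 = -0.13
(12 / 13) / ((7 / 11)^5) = 1932612/218491 = 8.85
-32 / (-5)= 32/5 = 6.40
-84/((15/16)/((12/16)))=-336/5 = -67.20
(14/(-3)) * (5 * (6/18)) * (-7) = 490/9 = 54.44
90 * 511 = 45990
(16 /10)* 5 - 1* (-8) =16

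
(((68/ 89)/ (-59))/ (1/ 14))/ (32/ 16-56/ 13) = 6188/78765 = 0.08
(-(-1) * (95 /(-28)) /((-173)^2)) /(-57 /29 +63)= -551/296656248 = 0.00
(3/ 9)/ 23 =1/69 = 0.01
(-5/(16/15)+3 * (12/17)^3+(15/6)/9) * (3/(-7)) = 339037/235824 = 1.44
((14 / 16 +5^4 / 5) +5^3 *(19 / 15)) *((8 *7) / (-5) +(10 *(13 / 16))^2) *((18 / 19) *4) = 18891657/320 = 59036.43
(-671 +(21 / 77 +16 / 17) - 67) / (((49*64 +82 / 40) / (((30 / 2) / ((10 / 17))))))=-4133370/690371 = -5.99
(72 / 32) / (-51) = -3/68 = -0.04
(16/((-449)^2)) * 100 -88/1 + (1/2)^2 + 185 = 78429189/806404 = 97.26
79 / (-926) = -79/926 = -0.09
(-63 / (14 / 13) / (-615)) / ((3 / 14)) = 91/205 = 0.44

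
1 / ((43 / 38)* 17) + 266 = 194484/731 = 266.05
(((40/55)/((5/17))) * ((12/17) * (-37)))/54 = -592/495 = -1.20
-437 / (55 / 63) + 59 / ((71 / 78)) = -1701591/3905 = -435.75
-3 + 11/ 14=-31/14 = -2.21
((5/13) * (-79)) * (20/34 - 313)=2097845/221 = 9492.51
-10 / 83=-0.12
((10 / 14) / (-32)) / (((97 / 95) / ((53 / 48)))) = -25175/1042944 = -0.02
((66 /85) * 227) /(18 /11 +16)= 82401/8245 = 9.99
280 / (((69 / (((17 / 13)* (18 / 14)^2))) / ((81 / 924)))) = 123930/161161 = 0.77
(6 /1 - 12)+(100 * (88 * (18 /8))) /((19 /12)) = 237486/19 = 12499.26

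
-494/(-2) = 247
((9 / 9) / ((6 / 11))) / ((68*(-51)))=-11/20808 = 0.00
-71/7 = -10.14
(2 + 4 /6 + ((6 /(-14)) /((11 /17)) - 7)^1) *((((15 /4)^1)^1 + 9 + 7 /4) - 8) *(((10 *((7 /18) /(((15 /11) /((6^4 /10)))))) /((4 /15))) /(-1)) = 45006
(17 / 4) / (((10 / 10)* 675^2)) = 17/1822500 = 0.00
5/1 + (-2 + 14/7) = 5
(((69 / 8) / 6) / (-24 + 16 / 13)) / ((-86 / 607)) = 0.45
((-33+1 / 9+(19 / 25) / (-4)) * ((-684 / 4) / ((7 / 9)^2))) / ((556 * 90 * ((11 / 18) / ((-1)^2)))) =6545367/21406000 = 0.31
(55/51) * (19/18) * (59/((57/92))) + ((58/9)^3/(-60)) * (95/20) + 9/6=16491469/185895 = 88.71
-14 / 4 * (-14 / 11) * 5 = 245/11 = 22.27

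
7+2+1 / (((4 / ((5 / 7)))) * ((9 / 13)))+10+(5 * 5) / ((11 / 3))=72283/2772 = 26.08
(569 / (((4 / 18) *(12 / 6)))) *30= 76815/2 = 38407.50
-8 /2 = -4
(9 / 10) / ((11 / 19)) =171/110 = 1.55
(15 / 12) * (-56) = -70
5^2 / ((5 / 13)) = 65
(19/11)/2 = 19/22 = 0.86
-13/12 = -1.08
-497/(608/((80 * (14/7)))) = -2485/19 = -130.79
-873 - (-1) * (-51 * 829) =-43152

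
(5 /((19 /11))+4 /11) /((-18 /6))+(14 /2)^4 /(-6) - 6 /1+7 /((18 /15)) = -251690/627 = -401.42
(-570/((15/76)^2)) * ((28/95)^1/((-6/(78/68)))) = 1051232/1275 = 824.50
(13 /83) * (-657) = -8541/83 = -102.90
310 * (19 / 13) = 5890/13 = 453.08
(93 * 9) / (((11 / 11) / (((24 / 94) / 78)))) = 1674/611 = 2.74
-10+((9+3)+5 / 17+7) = 158/17 = 9.29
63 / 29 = 2.17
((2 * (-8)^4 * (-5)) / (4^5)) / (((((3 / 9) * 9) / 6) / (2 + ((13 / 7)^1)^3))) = -230640/343 = -672.42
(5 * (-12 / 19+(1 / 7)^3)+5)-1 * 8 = -40036/6517 = -6.14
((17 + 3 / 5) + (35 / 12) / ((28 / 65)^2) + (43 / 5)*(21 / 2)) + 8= 884473/6720 = 131.62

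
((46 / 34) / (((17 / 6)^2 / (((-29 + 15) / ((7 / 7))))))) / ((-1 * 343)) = 1656/240737 = 0.01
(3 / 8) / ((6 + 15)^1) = 1/56 = 0.02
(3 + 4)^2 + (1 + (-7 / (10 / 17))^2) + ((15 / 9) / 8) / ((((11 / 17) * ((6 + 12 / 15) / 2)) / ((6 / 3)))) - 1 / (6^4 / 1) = 68357029/356400 = 191.80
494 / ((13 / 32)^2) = 38912/13 = 2993.23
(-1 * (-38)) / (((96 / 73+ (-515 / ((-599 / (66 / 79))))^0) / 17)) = 47158/169 = 279.04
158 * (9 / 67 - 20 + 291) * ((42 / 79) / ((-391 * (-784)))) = 27249/366758 = 0.07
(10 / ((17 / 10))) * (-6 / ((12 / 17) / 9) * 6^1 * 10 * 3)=-81000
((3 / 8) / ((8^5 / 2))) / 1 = 3/131072 = 0.00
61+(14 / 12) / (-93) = 34031/558 = 60.99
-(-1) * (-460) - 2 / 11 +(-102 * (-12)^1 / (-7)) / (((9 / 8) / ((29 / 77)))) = -279590/539 = -518.72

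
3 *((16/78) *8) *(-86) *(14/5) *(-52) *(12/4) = 184934.40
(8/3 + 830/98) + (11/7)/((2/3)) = 3967/294 = 13.49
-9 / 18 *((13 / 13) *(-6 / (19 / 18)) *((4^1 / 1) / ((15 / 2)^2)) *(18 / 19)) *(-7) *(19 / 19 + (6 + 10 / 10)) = -96768/9025 = -10.72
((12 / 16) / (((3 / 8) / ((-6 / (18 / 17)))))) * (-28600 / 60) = 48620/9 = 5402.22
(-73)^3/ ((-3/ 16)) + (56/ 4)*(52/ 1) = 6226456/3 = 2075485.33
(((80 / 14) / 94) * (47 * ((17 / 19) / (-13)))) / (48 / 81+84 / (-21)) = 2295/39767 = 0.06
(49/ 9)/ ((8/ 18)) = 49/4 = 12.25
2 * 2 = 4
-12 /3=-4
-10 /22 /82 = -0.01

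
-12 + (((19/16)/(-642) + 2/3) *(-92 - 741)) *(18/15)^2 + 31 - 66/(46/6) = -387395833/492200 = -787.07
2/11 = 0.18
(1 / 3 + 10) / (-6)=-31/18 = -1.72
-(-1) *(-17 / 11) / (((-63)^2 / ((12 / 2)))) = -34/14553 = 0.00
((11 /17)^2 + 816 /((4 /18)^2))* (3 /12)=4775557/1156 = 4131.10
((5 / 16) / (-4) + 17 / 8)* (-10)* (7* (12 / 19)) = -13755/152 = -90.49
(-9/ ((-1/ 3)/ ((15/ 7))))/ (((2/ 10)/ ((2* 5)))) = 20250/7 = 2892.86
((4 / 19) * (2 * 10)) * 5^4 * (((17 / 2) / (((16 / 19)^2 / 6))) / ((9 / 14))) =7065625/24 = 294401.04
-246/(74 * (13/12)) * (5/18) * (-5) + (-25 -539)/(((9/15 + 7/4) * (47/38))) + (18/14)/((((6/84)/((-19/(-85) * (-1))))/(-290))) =375496162/384319 = 977.04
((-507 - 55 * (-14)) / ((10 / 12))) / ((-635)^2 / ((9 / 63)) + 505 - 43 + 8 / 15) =4734/42345563 = 0.00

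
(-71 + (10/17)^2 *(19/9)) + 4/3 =-179303/2601 = -68.94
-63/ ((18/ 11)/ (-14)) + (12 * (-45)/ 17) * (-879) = 483823/17 = 28460.18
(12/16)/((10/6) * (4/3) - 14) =-27/424 = -0.06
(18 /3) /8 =3/4 = 0.75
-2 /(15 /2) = -4/15 = -0.27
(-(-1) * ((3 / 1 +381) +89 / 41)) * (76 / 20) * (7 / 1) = 2105789/205 = 10272.14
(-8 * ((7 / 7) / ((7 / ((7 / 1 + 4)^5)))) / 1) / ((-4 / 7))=322102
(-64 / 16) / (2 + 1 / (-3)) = -12/5 = -2.40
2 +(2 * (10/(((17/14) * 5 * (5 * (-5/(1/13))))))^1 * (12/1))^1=10378/5525 = 1.88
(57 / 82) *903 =627.70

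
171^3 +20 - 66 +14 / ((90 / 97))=225008104/45 = 5000180.09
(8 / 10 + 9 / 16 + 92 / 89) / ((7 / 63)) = 21.57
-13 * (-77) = 1001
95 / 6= 15.83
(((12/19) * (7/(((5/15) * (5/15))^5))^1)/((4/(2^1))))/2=1240029/19 = 65264.68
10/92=5/46 = 0.11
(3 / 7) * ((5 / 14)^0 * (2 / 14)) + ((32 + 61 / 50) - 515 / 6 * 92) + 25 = -57612133/7350 = -7838.39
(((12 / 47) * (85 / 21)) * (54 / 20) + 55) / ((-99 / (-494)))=9392422/32571 = 288.37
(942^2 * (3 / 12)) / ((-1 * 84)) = -73947/28 = -2640.96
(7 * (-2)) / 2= -7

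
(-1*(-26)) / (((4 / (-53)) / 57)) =-39273/2 = -19636.50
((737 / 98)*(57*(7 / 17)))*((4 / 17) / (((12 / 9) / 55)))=6931485/4046 = 1713.17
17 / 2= 8.50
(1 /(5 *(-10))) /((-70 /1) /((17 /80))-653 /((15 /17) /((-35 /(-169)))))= 8619/208010950 = 0.00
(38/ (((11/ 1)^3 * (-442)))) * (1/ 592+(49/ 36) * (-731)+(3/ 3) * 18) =817361/12952368 = 0.06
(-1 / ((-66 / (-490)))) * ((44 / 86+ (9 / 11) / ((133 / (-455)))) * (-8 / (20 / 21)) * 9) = -126918918/98857 = -1283.86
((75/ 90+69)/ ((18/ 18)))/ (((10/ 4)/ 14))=5866/15 = 391.07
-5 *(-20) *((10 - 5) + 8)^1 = 1300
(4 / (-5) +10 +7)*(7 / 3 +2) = 70.20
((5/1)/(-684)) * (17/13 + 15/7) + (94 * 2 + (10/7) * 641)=34349011/31122 = 1103.69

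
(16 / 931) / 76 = 4/17689 = 0.00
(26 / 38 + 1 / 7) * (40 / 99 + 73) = 72670/1197 = 60.71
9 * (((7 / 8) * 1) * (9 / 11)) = 567/88 = 6.44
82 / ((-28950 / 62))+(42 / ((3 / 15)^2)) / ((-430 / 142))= -215931556/622425 = -346.92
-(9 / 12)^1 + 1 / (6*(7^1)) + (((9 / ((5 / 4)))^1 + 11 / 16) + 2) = 15391/1680 = 9.16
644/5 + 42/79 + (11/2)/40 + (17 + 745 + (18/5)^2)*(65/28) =85316107/44240 = 1928.48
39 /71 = 0.55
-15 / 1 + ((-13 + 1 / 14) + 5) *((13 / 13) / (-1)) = -99/14 = -7.07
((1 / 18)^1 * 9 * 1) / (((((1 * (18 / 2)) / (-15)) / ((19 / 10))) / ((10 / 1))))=-95/6 = -15.83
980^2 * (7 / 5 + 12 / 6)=3265360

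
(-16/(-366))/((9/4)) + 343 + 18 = 594599/1647 = 361.02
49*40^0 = 49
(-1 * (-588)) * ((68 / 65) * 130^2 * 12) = 124750080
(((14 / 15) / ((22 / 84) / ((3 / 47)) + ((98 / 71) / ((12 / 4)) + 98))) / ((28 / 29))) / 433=1491/68498435 = 0.00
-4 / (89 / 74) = -296/89 = -3.33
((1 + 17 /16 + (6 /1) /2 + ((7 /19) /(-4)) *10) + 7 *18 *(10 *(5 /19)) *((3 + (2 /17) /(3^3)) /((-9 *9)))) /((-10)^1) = 10243871/12558240 = 0.82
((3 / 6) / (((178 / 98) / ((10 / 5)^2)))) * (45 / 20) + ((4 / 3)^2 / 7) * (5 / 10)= 29207/11214 = 2.60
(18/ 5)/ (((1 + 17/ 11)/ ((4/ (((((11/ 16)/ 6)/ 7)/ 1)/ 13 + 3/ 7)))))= 247104/18775 = 13.16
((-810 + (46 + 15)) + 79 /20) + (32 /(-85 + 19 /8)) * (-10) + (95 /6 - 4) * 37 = -12030613/39660 = -303.34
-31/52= -0.60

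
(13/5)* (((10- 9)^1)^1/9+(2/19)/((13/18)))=571/855 = 0.67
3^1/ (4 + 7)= 0.27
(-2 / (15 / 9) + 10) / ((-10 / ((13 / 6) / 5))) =-143/375 = -0.38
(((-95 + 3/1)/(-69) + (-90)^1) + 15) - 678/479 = -75.08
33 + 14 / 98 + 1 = 239/7 = 34.14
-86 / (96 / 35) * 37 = -55685/48 = -1160.10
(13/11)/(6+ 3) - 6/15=-0.27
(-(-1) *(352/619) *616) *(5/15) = 216832/1857 = 116.76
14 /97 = 0.14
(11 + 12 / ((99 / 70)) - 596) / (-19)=19025/627 = 30.34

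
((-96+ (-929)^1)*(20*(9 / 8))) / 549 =-5125/122 = -42.01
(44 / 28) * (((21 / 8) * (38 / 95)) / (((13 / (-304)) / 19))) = -47652/65 = -733.11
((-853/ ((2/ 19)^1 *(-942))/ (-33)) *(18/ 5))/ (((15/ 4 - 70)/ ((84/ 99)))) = 907592/75513075 = 0.01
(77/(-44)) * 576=-1008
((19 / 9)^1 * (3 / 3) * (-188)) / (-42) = 1786/189 = 9.45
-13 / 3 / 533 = -1/123 = -0.01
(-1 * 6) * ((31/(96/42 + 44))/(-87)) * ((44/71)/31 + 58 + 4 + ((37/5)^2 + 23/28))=60396169/11118600 = 5.43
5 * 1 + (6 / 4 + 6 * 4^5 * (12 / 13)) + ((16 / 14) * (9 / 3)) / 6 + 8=1034935/182 = 5686.46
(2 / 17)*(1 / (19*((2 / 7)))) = 7/323 = 0.02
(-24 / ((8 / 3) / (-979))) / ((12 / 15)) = 11013.75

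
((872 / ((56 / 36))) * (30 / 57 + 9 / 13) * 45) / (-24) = -632745/494 = -1280.86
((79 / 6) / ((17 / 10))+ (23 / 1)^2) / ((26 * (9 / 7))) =16.06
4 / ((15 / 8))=32/15 = 2.13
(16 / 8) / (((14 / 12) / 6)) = 72/7 = 10.29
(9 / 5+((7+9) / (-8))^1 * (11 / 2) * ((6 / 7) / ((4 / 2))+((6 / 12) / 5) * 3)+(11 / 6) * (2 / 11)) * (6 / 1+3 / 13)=-513/14 = -36.64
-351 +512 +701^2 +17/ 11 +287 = 5410356/11 = 491850.55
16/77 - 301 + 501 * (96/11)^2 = 37858.02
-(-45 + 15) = 30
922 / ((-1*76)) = -461/38 = -12.13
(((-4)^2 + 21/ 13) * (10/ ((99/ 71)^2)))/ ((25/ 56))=129291568/637065 = 202.95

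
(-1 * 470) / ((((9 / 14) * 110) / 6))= -1316/33 = -39.88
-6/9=-2/3 = -0.67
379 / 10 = 37.90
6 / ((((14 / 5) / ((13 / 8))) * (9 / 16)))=130/21 = 6.19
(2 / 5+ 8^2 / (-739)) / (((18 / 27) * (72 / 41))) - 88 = -2593367/29560 = -87.73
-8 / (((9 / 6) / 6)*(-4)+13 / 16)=128/3 = 42.67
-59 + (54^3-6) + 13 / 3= 472210/3 = 157403.33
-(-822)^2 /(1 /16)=-10810944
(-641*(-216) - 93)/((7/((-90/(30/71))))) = -29471319/7 = -4210188.43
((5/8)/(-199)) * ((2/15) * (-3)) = 1/796 = 0.00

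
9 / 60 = 3/20 = 0.15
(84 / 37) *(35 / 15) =196/37 = 5.30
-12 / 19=-0.63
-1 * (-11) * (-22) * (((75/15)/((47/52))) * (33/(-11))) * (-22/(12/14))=-4844840/47 = -103081.70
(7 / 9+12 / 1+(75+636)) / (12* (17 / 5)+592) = 16285/14238 = 1.14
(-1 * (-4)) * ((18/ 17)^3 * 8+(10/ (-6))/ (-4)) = 584437/14739 = 39.65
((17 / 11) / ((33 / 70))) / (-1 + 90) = 0.04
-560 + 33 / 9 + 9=-1642/3 = -547.33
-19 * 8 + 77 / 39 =-5851/39 = -150.03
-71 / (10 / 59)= -418.90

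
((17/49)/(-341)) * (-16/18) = 136/150381 = 0.00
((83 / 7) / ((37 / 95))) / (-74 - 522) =-7885/154364 = -0.05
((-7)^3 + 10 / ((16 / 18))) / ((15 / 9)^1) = -3981/20 = -199.05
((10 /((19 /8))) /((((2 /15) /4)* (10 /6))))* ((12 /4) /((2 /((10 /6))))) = 3600/19 = 189.47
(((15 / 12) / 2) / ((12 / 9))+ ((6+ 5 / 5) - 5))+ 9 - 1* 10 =47/32 = 1.47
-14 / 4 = -3.50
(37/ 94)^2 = 1369/8836 = 0.15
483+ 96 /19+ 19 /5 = 46726/95 = 491.85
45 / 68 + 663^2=29890737/68 = 439569.66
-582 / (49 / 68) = -39576/49 = -807.67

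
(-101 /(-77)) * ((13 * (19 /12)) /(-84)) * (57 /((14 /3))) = -473993/120736 = -3.93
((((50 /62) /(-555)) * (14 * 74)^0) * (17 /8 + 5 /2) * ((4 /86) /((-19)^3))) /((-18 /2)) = -5/987449076 = 0.00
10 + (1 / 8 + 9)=153/8 = 19.12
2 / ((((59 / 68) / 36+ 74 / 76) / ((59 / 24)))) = 228684/46409 = 4.93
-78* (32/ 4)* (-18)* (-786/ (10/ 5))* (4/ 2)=-8828352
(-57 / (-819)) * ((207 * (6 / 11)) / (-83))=-7866/83083 = -0.09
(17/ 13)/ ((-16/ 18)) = -153/104 = -1.47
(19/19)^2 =1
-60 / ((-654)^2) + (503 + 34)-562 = -25.00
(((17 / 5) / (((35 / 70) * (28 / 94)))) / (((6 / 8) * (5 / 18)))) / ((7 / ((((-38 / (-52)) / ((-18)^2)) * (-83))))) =-1260023/429975 = -2.93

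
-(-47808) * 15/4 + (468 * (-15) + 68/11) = 1894928/11 = 172266.18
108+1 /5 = 541/5 = 108.20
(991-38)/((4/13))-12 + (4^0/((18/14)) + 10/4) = 111187/36 = 3088.53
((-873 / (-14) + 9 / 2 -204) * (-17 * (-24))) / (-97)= 391680/679 = 576.85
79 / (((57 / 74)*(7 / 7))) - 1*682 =-33028/57 = -579.44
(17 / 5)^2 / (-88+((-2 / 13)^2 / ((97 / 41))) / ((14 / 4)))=-0.13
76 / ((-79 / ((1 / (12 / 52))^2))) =-12844/711 = -18.06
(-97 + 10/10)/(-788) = 24/197 = 0.12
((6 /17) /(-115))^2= 36/3822025 = 0.00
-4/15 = -0.27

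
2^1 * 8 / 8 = 2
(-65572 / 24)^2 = 7464734.69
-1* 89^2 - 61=-7982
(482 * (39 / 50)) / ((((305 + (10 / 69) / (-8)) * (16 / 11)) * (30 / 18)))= 1646271/3237500 = 0.51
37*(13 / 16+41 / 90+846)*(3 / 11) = 22571221/2640 = 8549.70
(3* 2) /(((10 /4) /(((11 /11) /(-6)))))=-2/5 = -0.40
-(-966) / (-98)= -9.86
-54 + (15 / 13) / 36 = -8419/156 = -53.97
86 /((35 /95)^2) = 633.59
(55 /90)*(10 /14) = 55/126 = 0.44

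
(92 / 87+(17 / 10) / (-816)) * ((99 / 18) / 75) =53867/696000 = 0.08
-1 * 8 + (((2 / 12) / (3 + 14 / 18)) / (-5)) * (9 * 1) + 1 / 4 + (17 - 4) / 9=-9769/1530 = -6.38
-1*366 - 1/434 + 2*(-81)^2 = 5536103/434 = 12756.00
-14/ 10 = -7/5 = -1.40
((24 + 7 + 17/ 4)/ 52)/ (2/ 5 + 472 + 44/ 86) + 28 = 197397113/7049536 = 28.00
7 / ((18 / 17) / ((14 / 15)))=833/135 = 6.17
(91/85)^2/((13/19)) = 12103/7225 = 1.68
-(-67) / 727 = 67/727 = 0.09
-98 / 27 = -3.63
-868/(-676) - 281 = -47272/169 = -279.72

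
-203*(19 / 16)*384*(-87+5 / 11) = 88124736/11 = 8011339.64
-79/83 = -0.95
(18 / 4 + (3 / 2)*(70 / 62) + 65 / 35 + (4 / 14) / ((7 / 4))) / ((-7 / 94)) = -1172838/10633 = -110.30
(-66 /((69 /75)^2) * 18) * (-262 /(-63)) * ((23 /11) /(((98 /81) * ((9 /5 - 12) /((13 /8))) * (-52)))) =-33159375/1072904 = -30.91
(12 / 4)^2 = 9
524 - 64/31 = 521.94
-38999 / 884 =-44.12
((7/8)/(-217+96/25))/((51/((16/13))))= -350/3533127 = 0.00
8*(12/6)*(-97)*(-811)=1258672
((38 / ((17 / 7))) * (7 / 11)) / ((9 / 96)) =59584/561 = 106.21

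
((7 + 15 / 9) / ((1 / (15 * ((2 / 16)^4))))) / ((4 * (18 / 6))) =65/24576 = 0.00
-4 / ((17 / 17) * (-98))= 2/49 = 0.04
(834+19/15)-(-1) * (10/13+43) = 171412/195 = 879.04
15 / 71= 0.21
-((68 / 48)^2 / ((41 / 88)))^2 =-10106041/544644 = -18.56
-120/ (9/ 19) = -253.33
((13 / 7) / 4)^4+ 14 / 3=8690867/1843968 = 4.71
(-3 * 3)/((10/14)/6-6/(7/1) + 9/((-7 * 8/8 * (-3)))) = 378/13 = 29.08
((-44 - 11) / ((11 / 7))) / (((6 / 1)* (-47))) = 35/282 = 0.12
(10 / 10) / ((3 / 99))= 33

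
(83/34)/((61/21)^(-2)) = 308843/14994 = 20.60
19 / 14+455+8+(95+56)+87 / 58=4318/7 = 616.86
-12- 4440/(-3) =1468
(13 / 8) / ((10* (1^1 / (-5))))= -13/16 = -0.81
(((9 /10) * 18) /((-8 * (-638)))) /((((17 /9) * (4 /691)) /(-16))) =-503739/108460 = -4.64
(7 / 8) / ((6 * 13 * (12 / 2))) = 7/3744 = 0.00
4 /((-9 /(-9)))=4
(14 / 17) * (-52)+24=-320/17 = -18.82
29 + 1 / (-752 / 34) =10887/376 = 28.95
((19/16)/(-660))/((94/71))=-1349/992640 = 0.00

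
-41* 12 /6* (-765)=62730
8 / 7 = 1.14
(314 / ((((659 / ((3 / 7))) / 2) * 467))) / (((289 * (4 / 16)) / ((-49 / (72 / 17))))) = -2198/15695403 = 0.00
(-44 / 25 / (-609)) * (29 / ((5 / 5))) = 44/525 = 0.08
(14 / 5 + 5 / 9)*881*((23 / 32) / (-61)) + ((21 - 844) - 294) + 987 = -14478913/87840 = -164.83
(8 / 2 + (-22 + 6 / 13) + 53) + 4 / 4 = 474/13 = 36.46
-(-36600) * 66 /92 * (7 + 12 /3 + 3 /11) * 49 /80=4169655/23 = 181289.35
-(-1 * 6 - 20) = 26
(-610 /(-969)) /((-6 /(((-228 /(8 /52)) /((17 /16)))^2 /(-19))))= 52782080/4913 = 10743.35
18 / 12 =3/2 = 1.50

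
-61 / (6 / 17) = -1037/6 = -172.83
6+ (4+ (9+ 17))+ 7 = 43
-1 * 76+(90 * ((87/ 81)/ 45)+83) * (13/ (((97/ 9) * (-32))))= -737599/9312 = -79.21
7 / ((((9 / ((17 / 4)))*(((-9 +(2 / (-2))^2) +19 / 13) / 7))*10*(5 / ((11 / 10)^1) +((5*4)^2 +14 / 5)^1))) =-7007/8065440 = 0.00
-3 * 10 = -30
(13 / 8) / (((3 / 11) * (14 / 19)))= 2717/336 = 8.09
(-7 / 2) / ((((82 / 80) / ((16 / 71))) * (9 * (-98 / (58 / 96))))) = 290/550179 = 0.00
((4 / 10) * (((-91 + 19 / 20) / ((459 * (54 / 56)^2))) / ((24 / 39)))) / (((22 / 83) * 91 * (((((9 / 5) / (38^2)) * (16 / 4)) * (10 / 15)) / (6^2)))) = -377743541/6134535 = -61.58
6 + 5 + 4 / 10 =11.40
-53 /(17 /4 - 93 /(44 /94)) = 2332/8555 = 0.27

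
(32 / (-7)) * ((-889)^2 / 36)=-903224/9 = -100358.22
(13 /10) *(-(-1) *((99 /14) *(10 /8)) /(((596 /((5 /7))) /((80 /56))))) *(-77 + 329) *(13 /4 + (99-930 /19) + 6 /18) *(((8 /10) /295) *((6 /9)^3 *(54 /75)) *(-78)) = -350748684/29230075 = -12.00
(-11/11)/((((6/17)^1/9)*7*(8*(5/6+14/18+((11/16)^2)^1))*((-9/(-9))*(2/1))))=-3672/33607 = -0.11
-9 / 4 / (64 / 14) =-63/128 = -0.49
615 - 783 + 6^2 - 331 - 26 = -489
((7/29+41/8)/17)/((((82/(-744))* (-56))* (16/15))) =1736775/36221696 = 0.05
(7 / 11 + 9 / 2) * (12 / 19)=678/209 = 3.24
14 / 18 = 7/9 = 0.78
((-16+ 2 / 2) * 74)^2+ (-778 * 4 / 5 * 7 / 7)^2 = 1619481.76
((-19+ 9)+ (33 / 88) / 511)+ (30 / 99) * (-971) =-304.24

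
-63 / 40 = -1.58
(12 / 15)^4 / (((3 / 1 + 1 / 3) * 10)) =192/15625 = 0.01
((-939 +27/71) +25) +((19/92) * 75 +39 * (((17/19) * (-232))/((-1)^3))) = 893260921/124108 = 7197.45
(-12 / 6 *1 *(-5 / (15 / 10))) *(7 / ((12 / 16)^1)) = 560/9 = 62.22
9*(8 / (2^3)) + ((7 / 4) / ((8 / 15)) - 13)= -23/32 = -0.72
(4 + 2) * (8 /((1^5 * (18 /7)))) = 56/3 = 18.67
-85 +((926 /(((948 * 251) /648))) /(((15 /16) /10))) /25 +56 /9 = -346668641/4461525 = -77.70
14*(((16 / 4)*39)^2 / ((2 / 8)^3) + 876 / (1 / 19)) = 22038072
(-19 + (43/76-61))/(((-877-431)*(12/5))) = 30185/1192896 = 0.03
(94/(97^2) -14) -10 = -225722/9409 = -23.99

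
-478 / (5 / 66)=-31548/5 = -6309.60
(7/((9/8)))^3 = 175616/729 = 240.90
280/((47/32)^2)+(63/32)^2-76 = 130455585/2262016 = 57.67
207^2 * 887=38007063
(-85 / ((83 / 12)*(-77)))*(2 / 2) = 1020/6391 = 0.16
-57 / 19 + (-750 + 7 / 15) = -11288/15 = -752.53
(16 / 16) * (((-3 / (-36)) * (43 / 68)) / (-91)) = -43/74256 = 0.00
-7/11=-0.64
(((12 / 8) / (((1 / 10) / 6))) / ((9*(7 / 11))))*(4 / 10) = 6.29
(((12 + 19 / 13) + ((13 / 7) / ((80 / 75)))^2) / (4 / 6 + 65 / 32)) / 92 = 8068575/121427488 = 0.07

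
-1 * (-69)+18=87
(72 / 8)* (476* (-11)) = -47124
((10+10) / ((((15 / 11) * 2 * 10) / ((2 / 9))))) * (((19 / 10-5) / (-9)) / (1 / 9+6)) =31/3375 = 0.01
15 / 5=3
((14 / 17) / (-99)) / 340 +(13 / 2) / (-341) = -84641/4434705 = -0.02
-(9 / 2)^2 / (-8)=81/32 = 2.53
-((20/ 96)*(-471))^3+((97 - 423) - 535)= 483295793/512 = 943937.10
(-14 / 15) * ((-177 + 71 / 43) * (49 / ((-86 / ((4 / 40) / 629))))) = -0.01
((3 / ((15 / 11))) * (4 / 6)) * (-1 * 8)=-176/15 = -11.73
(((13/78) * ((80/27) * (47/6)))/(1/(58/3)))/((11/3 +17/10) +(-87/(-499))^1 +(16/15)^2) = 11.20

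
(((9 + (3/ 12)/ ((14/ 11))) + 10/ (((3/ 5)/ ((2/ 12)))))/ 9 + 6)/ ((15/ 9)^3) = 33251/21000 = 1.58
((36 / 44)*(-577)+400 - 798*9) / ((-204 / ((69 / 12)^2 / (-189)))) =-42211555/6785856 = -6.22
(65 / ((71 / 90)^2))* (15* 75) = 592312500/5041 = 117499.01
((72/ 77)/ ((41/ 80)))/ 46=2880/72611 = 0.04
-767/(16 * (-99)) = 767/1584 = 0.48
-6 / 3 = -2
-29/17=-1.71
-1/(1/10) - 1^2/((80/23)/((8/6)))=-10.38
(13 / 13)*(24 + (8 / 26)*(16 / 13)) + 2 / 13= 4146/169 = 24.53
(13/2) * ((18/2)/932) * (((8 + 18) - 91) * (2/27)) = -845/2796 = -0.30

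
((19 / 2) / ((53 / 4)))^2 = 1444/2809 = 0.51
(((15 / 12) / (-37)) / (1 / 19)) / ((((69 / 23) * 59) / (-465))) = 14725/8732 = 1.69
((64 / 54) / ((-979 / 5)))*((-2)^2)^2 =-2560/26433 = -0.10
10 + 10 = 20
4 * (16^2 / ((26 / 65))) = 2560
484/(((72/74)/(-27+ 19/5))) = -11540.71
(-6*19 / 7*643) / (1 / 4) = -293208/7 = -41886.86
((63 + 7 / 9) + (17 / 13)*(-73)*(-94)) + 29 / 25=26437093/2925 = 9038.32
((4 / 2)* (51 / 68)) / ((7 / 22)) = 33/7 = 4.71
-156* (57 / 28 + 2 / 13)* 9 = -21519/7 = -3074.14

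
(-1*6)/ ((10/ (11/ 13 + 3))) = -30/13 = -2.31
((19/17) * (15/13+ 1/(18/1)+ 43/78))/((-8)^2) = 0.03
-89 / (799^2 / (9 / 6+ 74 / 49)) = -26255/62563298 = 0.00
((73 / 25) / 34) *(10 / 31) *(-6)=-438/2635 = -0.17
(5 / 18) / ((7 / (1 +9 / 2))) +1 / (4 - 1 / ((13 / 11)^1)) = 5531/10332 = 0.54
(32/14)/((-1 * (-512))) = 1/224 = 0.00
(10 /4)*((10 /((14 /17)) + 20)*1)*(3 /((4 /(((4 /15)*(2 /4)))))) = 225/28 = 8.04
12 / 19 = 0.63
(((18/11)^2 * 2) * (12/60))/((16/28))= 1134/605 = 1.87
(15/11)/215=3/473 = 0.01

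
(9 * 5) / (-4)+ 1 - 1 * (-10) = -1/4 = -0.25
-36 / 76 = -9/19 = -0.47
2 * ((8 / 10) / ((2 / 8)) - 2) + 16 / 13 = 3.63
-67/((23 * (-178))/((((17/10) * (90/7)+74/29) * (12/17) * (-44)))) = -87644040/7064197 = -12.41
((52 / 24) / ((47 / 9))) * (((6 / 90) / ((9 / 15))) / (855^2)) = 13/206149050 = 0.00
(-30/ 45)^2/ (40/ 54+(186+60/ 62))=93/39278 = 0.00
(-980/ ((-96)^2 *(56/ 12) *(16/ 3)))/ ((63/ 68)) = -85/18432 = 0.00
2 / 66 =1/33 = 0.03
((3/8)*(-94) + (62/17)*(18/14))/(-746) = 39/952 = 0.04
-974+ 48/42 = -6810/7 = -972.86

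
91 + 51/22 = 2053/22 = 93.32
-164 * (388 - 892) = 82656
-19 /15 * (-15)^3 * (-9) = -38475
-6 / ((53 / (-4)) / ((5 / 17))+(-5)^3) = 120/3401 = 0.04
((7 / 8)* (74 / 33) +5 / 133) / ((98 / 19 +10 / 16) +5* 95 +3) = 70214/16986585 = 0.00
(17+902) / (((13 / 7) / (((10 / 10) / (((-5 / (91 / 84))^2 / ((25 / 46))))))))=83629/6624 = 12.63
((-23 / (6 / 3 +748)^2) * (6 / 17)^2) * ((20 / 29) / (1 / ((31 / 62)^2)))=-23/26190625 = 0.00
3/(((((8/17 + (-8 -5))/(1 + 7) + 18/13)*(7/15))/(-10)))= 265200/749 = 354.07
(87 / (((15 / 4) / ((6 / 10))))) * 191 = 66468/25 = 2658.72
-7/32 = -0.22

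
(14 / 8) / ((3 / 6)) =7/2 = 3.50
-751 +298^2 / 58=22623/29 = 780.10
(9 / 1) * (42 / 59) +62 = 4036/59 = 68.41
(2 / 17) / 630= 1/5355 = 0.00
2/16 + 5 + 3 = 65/8 = 8.12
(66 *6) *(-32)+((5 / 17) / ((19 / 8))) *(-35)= -4094456/323 = -12676.33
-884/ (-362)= 442/181 = 2.44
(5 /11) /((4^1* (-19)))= -5/836 = -0.01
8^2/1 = 64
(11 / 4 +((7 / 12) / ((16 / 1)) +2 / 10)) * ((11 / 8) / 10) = 31537/76800 = 0.41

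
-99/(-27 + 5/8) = 792/211 = 3.75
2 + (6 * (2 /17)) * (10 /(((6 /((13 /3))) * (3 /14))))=3946/153 = 25.79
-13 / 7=-1.86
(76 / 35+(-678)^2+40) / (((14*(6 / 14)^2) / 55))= 9833032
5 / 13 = 0.38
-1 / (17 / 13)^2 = -169/289 = -0.58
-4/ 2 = -2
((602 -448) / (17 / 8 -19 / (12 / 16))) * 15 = -55440/557 = -99.53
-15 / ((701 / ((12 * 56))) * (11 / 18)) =-181440/7711 = -23.53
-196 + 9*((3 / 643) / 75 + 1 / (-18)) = -6317457/32150 = -196.50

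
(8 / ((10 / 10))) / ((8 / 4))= 4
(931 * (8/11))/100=1862/275 = 6.77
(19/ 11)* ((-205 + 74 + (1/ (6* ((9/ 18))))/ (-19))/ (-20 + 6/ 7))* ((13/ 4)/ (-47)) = -169897/207834 = -0.82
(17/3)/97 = 17/291 = 0.06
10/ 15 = 2/3 = 0.67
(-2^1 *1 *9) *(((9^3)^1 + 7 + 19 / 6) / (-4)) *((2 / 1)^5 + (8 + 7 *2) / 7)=116893.93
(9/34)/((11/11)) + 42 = 1437/34 = 42.26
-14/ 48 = -7/24 = -0.29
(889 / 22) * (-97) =-86233/22 = -3919.68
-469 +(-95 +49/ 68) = -38303/68 = -563.28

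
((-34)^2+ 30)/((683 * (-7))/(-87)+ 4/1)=103182/5129 = 20.12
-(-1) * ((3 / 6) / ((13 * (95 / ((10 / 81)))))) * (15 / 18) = 5/120042 = 0.00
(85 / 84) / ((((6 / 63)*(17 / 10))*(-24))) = -25/96 = -0.26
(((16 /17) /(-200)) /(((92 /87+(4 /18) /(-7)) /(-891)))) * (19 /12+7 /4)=13.63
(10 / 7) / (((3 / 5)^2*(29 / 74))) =18500/1827 = 10.13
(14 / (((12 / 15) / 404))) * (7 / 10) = 4949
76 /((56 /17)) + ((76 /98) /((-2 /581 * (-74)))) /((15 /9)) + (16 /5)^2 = 227519/6475 = 35.14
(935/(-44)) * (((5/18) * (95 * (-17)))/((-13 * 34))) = -40375/1872 = -21.57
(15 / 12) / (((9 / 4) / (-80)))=-400/9 = -44.44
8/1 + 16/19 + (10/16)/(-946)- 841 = -119657743/143792 = -832.16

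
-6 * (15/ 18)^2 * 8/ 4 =-25/3 = -8.33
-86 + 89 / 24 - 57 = -3343/24 = -139.29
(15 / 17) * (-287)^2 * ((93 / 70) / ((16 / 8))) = 3282993/68 = 48279.31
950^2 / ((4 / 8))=1805000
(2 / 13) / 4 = 1/26 = 0.04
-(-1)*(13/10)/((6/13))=169/60 = 2.82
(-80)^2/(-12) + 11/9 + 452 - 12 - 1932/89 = -91169/801 = -113.82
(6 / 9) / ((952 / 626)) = 313/714 = 0.44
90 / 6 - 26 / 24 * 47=-431/12 = -35.92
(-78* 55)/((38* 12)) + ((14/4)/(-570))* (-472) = -7421/1140 = -6.51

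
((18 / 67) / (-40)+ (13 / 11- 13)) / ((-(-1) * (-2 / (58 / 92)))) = 5054671/1356080 = 3.73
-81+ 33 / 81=-2176/27 = -80.59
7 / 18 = 0.39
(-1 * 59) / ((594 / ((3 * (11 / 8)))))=-59/144 = -0.41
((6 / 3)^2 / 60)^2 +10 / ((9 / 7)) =7.78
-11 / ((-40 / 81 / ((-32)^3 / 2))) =-364953.60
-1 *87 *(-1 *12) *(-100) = -104400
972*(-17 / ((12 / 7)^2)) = -22491/4 = -5622.75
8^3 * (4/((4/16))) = 8192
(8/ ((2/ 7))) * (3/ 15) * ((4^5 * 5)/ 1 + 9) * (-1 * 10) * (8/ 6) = -1148896/3 = -382965.33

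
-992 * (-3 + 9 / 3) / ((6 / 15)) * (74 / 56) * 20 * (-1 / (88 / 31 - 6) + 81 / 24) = 0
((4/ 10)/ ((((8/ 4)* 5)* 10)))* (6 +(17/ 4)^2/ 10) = 1249/40000 = 0.03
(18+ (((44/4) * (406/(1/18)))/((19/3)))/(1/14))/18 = 187591/19 = 9873.21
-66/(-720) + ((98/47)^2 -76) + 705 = 167912099/265080 = 633.44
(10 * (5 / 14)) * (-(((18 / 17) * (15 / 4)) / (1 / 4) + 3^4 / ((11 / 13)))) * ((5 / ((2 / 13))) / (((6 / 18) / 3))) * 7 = -305238375/374 = -816145.39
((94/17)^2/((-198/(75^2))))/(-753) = 2761250/2393787 = 1.15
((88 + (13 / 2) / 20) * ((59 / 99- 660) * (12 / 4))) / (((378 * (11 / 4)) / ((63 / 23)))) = -230637773/500940 = -460.41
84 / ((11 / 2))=168/11 = 15.27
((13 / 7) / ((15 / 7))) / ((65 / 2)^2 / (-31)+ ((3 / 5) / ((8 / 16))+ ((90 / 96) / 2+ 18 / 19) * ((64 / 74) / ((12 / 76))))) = -59644/1728471 = -0.03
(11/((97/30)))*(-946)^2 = 295322280/97 = 3044559.59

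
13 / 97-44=-4255/97 = -43.87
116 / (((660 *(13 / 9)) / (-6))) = -522/715 = -0.73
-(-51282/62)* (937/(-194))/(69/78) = -312333021/69161 = -4516.03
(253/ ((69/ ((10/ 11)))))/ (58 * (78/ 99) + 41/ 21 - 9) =385/4464 = 0.09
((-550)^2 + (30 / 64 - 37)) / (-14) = -9678831/448 = -21604.53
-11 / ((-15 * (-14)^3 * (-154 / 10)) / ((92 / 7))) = 23/100842 = 0.00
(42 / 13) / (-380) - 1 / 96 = -0.02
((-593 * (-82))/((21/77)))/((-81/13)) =-6953518/243 = -28615.30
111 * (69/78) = 2553/26 = 98.19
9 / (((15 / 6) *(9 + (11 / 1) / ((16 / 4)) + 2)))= 72/275 = 0.26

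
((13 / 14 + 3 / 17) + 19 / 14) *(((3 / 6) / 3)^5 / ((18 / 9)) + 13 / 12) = 705251/264384 = 2.67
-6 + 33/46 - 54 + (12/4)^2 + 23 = -1255/46 = -27.28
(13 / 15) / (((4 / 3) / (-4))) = -13/5 = -2.60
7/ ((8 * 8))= 7/64 = 0.11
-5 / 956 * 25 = -0.13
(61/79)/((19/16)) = 976/1501 = 0.65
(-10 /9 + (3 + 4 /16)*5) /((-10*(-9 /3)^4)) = -109/5832 = -0.02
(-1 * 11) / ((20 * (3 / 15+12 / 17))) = -17/28 = -0.61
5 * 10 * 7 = 350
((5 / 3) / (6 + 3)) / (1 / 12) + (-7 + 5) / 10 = 91/45 = 2.02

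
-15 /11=-1.36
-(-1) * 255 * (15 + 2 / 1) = 4335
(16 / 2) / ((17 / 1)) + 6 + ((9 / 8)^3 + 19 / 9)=783793/78336 = 10.01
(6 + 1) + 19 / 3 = 40/3 = 13.33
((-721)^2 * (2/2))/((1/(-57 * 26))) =-770404362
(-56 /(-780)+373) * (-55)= -800239/39 = -20518.95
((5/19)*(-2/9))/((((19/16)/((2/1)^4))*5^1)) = -512/3249 = -0.16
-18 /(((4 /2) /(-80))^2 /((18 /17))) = -518400/17 = -30494.12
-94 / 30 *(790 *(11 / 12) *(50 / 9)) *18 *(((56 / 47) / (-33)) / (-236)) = -34.71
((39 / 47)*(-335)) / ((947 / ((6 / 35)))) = -15678/311563 = -0.05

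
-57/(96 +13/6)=-18/31 = -0.58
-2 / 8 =-1/4 = -0.25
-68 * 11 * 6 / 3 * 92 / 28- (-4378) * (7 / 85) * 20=273152/119 = 2295.39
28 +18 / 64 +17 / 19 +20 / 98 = 875291/29792 = 29.38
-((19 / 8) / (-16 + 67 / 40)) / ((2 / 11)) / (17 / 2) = 1045/9741 = 0.11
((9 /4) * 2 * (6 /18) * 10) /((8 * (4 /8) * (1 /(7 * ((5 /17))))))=525/68 = 7.72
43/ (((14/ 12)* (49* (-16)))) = -129/2744 = -0.05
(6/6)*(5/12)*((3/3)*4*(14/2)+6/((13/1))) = 925/78 = 11.86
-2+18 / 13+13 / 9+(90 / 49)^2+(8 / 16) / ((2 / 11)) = 7812475/1123668 = 6.95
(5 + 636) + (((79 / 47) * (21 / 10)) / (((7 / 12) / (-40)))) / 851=25626701/39997 = 640.72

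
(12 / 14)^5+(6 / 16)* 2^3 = 58197/16807 = 3.46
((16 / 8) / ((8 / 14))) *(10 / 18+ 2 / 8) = 203/72 = 2.82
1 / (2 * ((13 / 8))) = 4/13 = 0.31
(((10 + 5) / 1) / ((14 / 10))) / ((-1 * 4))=-75/28 = -2.68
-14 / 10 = -7/5 = -1.40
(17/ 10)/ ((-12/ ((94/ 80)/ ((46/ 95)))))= -15181/44160 = -0.34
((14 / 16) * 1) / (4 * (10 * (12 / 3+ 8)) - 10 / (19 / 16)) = 19/10240 = 0.00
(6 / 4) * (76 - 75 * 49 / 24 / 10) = 2913/32 = 91.03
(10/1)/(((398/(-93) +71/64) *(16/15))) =-55800/18869 = -2.96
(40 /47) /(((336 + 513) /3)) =40/13301 = 0.00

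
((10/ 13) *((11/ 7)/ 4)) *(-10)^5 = -30219.78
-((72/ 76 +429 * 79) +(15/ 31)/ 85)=-339360126/10013 = -33891.95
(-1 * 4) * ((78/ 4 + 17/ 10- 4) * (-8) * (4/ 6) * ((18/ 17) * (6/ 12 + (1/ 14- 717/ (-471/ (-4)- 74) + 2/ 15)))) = -90639872/14875 = -6093.44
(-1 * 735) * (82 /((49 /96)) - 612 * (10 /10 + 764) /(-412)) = -98190315/103 = -953304.03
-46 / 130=-23/65 = -0.35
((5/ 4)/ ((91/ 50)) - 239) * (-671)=29103283/182 = 159908.15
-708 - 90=-798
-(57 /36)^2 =-361/144 = -2.51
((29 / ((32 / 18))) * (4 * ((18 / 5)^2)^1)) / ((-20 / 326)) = -3445983/250 = -13783.93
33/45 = 11/15 = 0.73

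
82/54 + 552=14945/27 = 553.52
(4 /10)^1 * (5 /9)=2/9 = 0.22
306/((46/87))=13311/23 = 578.74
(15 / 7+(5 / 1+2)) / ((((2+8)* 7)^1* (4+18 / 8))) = 128/6125 = 0.02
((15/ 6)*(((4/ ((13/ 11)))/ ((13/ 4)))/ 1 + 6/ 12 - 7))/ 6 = -3075/1352 = -2.27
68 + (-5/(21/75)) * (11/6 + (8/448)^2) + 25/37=35.93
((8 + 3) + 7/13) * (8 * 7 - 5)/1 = 7650/13 = 588.46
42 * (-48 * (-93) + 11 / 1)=187950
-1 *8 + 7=-1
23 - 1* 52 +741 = 712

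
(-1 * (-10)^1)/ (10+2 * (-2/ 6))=15/14 = 1.07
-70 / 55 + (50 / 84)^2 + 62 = 1185227/19404 = 61.08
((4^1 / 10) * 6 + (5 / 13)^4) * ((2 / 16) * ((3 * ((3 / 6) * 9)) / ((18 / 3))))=3112713/4569760 = 0.68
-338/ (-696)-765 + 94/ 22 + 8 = -2879581/3828 = -752.24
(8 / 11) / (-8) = -1/11 = -0.09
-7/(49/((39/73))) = -39/511 = -0.08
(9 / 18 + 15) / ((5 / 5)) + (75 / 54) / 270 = 15071/972 = 15.51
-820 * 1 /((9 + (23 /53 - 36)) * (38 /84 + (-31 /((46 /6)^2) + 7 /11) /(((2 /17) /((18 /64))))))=120699285/2787497 = 43.30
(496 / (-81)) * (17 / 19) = -8432/1539 = -5.48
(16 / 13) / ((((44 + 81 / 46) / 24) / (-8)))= -141312/27365 = -5.16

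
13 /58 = 0.22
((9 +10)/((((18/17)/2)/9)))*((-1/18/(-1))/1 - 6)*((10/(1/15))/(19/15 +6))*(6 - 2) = -17280500/109 = -158536.70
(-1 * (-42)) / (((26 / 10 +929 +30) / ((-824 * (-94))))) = 2033220/601 = 3383.06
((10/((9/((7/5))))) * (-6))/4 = -2.33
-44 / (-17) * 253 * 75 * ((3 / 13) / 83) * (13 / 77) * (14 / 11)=41400/1411 = 29.34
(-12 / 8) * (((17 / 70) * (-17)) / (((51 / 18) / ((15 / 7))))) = 459/98 = 4.68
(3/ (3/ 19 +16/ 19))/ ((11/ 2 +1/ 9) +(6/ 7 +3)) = 378/1193 = 0.32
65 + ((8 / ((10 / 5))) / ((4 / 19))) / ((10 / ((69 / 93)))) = 20587/310 = 66.41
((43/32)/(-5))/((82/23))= -989/13120 = -0.08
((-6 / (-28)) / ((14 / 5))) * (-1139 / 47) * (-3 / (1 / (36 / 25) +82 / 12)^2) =16606620/169134623 = 0.10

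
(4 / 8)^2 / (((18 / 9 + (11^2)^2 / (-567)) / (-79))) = 44793/54028 = 0.83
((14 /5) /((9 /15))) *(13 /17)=182/51 = 3.57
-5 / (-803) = 5/803 = 0.01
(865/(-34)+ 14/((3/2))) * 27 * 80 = -591480/17 = -34792.94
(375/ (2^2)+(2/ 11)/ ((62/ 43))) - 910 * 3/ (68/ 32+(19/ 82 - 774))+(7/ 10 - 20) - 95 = -34412647/2037940 = -16.89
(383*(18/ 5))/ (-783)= -766/435 = -1.76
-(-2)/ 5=2/5 = 0.40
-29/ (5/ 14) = -406/5 = -81.20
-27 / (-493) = 0.05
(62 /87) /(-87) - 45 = -340667/7569 = -45.01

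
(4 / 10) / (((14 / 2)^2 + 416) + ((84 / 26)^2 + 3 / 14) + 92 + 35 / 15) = 14196/20228785 = 0.00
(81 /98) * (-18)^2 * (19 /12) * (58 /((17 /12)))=17359.48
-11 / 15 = -0.73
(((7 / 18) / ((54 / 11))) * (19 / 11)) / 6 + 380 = 2216293/5832 = 380.02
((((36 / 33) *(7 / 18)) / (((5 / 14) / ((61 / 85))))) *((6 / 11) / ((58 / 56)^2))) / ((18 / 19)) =178096576/389235825 = 0.46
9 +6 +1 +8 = 24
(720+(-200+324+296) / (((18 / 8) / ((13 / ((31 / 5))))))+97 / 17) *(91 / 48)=160718831/75888 = 2117.84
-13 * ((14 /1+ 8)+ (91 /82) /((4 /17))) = -113919/328 = -347.31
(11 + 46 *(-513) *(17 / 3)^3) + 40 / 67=-4293950.40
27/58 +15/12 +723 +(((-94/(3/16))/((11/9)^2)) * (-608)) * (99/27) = 955591745/1276 = 748896.35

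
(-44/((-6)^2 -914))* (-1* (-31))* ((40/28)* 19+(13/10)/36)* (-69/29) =-537174913/5347020 = -100.46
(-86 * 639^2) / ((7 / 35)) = -175578030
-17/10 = -1.70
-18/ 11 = -1.64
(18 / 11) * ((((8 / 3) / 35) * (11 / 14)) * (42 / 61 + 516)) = 756432/14945 = 50.61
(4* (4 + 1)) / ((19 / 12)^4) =3.18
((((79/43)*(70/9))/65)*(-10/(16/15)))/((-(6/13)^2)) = 179725/18576 = 9.68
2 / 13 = 0.15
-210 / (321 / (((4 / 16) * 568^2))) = -5645920/107 = -52765.61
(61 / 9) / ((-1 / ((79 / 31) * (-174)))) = 279502/93 = 3005.40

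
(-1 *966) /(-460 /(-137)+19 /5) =-661710/4903 = -134.96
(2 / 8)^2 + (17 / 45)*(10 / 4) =145/144 = 1.01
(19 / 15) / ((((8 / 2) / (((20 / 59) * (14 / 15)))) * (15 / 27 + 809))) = 133/1074685 = 0.00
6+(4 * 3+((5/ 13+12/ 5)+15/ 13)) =1426/65 = 21.94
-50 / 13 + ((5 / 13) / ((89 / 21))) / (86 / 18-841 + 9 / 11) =-10515647/2733991 = -3.85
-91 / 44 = -2.07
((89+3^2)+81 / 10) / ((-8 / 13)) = -13793/80 = -172.41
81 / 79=1.03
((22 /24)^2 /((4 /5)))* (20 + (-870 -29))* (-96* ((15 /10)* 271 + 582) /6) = 116817635/8 = 14602204.38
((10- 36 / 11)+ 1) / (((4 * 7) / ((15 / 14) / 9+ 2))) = 7565/12936 = 0.58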